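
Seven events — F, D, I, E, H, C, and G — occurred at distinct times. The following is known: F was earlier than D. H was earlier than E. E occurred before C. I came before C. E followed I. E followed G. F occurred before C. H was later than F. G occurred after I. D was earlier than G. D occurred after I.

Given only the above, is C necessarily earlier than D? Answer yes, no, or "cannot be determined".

no

Tracing the constraints gives D → G → E → C, so D must come before C.
That means C cannot be before D.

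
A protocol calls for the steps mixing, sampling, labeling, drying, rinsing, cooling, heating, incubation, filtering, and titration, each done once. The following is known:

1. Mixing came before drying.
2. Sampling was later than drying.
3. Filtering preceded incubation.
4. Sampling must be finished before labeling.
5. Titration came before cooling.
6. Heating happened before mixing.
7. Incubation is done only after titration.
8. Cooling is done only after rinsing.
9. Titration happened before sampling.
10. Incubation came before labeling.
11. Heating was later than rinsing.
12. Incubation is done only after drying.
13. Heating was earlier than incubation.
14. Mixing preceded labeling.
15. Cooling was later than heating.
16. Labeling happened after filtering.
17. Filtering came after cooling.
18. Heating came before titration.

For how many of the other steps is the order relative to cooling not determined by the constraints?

3

Forced before cooling: heating, rinsing, and titration; forced after cooling: filtering, incubation, and labeling.
That leaves drying, mixing, and sampling with no forced order relative to cooling — 3.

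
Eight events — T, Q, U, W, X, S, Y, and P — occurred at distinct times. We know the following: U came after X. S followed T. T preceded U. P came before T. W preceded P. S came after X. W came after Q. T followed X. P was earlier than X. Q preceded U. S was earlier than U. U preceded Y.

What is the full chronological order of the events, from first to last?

The constraints fix every adjacent pair, so only one ordering works:
Q → W → P → X → T → S → U → Y.

Q, W, P, X, T, S, U, Y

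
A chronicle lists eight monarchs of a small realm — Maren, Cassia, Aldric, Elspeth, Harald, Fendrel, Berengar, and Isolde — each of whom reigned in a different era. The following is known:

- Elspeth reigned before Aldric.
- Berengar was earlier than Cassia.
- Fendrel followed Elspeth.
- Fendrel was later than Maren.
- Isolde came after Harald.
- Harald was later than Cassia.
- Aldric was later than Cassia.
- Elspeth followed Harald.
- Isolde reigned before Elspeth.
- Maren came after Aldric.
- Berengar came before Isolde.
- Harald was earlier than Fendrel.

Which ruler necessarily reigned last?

Every other ruler has a chain of constraints placing them before Fendrel, so Fendrel is last.

Fendrel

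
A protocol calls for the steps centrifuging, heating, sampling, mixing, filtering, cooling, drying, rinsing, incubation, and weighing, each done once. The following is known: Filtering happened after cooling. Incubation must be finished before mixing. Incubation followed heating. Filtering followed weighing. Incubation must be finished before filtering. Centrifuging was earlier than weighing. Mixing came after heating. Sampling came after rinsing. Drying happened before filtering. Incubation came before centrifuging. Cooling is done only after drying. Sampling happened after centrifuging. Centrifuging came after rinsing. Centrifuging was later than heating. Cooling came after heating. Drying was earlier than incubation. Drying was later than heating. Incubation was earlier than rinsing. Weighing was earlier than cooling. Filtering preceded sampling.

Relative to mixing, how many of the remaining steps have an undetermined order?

6

Forced before mixing: drying, heating, and incubation.
That leaves centrifuging, cooling, filtering, rinsing, sampling, and weighing with no forced order relative to mixing — 6.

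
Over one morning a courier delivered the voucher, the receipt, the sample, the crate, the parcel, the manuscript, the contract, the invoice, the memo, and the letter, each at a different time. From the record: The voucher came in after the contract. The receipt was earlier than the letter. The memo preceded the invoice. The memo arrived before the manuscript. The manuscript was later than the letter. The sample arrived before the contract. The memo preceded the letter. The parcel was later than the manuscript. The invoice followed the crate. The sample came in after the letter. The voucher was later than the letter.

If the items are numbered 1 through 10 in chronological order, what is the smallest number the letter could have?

The memo and the receipt must both come before the letter — 2 forced predecessors.
Nothing else is forced ahead of the letter, so its earliest slot is position 2 + 1 = 3.

3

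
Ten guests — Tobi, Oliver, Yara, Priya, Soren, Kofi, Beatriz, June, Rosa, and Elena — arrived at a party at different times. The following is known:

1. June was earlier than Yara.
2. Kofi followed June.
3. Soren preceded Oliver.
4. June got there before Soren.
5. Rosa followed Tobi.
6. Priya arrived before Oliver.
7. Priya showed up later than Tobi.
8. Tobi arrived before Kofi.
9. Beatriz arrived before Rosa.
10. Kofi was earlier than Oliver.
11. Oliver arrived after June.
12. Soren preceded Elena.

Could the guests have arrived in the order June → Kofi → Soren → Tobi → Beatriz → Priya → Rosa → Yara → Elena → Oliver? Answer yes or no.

The constraints require Tobi before Kofi, but in the proposed sequence Kofi appears ahead of Tobi. That one violation is enough.

no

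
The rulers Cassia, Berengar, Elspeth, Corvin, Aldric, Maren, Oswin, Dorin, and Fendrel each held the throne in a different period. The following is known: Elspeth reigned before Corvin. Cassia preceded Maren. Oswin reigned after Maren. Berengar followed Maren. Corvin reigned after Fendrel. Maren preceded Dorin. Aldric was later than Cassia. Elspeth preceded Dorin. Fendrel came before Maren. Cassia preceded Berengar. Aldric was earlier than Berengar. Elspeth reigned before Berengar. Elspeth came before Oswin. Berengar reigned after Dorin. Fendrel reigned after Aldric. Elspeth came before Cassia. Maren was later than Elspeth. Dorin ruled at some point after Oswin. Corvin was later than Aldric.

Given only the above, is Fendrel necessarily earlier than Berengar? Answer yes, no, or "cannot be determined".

yes

Chain the constraints: Fendrel → Maren → Berengar. Each link is directly stated, so Fendrel comes before Berengar.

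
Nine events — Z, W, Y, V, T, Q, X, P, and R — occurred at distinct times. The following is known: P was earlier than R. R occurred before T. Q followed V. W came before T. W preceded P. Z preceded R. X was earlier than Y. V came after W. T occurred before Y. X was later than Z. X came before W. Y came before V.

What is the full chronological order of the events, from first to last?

Z, X, W, P, R, T, Y, V, Q

The constraints fix every adjacent pair, so only one ordering works:
Z → X → W → P → R → T → Y → V → Q.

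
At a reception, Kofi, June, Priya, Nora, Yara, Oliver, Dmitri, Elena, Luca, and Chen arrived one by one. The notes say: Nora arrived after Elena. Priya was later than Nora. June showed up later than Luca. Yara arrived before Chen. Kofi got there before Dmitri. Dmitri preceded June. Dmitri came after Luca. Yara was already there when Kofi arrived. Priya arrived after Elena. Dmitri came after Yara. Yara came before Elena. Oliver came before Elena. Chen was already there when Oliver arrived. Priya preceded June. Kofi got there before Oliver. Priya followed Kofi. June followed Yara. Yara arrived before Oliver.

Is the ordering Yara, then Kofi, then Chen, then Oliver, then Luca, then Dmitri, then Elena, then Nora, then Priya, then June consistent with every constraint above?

Check each stated constraint against the proposed order — e.g. Kofi is ahead of Priya; Yara is ahead of June. Every pair is in the required order; nothing is violated.

yes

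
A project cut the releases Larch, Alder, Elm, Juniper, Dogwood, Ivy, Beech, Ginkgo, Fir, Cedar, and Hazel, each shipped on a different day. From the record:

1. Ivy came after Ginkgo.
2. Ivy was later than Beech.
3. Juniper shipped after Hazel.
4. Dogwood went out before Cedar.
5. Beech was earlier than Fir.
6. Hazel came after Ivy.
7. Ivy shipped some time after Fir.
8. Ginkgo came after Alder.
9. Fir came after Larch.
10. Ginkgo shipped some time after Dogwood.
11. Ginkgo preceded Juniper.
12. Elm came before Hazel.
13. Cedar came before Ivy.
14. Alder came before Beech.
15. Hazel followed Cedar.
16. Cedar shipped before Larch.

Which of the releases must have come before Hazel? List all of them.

Directly stated before Hazel: Cedar, Elm, and Ivy.
Alder reaches Hazel via Alder → Beech → Ivy → Hazel.
Beech reaches Hazel via Beech → Ivy → Hazel.
Dogwood reaches Hazel via Dogwood → Cedar → Hazel.
Likewise Fir, Ginkgo, and Larch each reach Hazel by chaining the stated constraints.
No chain forces Juniper ahead of Hazel.

Alder, Beech, Cedar, Dogwood, Elm, Fir, Ginkgo, Ivy, Larch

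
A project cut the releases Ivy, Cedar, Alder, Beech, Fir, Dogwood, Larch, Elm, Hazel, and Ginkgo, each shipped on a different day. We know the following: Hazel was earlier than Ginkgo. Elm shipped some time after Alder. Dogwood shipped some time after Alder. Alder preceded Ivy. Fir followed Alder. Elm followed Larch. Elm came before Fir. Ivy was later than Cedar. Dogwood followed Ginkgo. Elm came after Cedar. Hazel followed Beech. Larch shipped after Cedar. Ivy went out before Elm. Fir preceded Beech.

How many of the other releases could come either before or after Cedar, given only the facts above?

Forced after Cedar: Beech, Dogwood, Elm, Fir, Ginkgo, Hazel, Ivy, and Larch.
That leaves Alder with no forced order relative to Cedar — 1.

1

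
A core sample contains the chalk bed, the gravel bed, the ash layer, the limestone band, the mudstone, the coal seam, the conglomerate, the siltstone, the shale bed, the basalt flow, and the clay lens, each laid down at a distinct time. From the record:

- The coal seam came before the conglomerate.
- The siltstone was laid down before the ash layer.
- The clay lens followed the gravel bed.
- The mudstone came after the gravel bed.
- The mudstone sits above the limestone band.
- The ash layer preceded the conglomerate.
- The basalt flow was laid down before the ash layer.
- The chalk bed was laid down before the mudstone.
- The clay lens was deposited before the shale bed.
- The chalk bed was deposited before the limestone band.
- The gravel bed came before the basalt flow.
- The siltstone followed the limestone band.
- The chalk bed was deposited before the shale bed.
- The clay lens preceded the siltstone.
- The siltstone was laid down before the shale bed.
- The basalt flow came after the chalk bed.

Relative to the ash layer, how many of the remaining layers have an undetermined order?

Forced before the ash layer: the basalt flow, the chalk bed, the clay lens, the gravel bed, the limestone band, and the siltstone; forced after the ash layer: the conglomerate.
That leaves the coal seam, the mudstone, and the shale bed with no forced order relative to the ash layer — 3.

3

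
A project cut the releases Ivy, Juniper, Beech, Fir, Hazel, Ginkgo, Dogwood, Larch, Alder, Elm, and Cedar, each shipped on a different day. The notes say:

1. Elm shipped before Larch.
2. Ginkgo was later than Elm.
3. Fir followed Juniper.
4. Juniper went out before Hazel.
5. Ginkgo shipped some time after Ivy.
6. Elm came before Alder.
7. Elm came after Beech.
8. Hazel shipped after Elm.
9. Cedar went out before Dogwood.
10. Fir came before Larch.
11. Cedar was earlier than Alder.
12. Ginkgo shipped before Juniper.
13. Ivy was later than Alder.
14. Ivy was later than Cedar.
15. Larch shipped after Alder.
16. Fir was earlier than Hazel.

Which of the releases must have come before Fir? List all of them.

Directly stated before Fir: Juniper.
Alder reaches Fir via Alder → Ivy → Ginkgo → Juniper → Fir.
Beech reaches Fir via Beech → Elm → Ginkgo → Juniper → Fir.
Cedar reaches Fir via Cedar → Ivy → Ginkgo → Juniper → Fir.
Likewise Elm, Ginkgo, and Ivy each reach Fir by chaining the stated constraints.

Alder, Beech, Cedar, Elm, Ginkgo, Ivy, Juniper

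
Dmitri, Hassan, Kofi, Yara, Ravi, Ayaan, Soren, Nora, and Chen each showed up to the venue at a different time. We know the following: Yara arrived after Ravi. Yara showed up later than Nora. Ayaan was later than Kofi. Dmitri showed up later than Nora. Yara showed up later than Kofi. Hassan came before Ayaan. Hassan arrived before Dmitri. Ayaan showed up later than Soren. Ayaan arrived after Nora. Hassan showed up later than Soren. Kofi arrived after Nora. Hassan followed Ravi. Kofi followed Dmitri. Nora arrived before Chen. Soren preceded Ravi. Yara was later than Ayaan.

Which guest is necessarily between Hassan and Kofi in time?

Tracing the constraints gives Hassan → Dmitri → Kofi, so Dmitri sits after Hassan and before Kofi.
No other guest is forced both after Hassan and before Kofi.

Dmitri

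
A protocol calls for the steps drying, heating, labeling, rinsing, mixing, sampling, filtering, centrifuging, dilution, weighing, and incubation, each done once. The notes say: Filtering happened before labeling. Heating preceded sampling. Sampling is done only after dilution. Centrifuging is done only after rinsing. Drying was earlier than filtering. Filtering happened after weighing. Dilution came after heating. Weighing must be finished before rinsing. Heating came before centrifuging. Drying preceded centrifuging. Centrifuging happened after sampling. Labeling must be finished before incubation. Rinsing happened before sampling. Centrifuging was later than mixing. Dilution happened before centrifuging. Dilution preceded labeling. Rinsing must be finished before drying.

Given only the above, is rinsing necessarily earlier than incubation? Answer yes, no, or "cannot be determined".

yes

Chain the constraints: rinsing → drying → filtering → labeling → incubation. Each link is directly stated, so rinsing comes before incubation.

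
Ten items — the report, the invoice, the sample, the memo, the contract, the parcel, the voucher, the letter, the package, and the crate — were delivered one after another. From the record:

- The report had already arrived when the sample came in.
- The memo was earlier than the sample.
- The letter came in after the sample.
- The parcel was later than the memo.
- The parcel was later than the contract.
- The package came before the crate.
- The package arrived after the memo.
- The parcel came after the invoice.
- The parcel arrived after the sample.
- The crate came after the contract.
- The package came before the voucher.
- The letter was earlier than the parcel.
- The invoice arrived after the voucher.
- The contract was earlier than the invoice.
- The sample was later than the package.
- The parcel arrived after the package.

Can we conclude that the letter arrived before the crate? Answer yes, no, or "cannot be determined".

No chain of stated constraints runs from the letter to the crate, and none runs from the crate to the letter either.
So the relative order of the letter and the crate is not fixed by the given facts.

cannot be determined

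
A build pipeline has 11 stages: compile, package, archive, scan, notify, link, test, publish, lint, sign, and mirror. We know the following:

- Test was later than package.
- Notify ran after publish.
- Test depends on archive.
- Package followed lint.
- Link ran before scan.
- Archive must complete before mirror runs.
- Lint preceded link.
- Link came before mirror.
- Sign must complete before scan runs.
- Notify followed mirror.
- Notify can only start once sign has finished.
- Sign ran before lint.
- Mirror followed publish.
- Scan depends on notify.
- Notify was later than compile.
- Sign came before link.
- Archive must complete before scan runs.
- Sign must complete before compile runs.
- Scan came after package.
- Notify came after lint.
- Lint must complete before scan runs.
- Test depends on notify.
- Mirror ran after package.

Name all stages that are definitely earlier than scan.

archive, compile, link, lint, mirror, notify, package, publish, sign

Directly stated before scan: archive, link, lint, notify, package, and sign.
Compile reaches scan via compile → notify → scan.
Mirror reaches scan via mirror → notify → scan.
Publish reaches scan via publish → notify → scan.
No chain forces test ahead of scan.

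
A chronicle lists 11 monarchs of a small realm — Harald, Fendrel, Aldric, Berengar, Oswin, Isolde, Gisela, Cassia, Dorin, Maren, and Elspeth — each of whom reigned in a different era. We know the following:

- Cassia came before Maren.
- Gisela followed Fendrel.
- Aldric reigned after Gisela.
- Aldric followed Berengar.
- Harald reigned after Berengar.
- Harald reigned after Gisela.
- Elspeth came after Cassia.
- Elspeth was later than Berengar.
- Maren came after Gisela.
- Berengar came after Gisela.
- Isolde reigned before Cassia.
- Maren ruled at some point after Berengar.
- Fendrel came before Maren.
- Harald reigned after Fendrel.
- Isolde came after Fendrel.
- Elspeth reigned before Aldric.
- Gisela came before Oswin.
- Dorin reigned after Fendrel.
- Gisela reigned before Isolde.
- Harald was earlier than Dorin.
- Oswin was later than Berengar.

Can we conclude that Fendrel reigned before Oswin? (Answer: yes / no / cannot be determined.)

Chain the constraints: Fendrel → Gisela → Oswin. Each link is directly stated, so Fendrel comes before Oswin.

yes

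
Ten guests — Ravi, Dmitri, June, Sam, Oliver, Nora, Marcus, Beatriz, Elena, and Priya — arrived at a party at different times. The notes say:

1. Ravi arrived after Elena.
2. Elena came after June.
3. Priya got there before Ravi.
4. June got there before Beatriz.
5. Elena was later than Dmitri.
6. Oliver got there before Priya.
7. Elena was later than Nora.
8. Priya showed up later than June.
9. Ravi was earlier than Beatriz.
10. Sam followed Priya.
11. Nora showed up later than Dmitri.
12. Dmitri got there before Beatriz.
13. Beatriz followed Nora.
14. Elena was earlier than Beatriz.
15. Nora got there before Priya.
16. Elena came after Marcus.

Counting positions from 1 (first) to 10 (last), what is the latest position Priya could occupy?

Priya must come before Beatriz, Ravi, and Sam — 3 guests forced after them.
Everything else can be placed before Priya in some valid order, so Priya can sit as late as position 10 − 3 = 7.

7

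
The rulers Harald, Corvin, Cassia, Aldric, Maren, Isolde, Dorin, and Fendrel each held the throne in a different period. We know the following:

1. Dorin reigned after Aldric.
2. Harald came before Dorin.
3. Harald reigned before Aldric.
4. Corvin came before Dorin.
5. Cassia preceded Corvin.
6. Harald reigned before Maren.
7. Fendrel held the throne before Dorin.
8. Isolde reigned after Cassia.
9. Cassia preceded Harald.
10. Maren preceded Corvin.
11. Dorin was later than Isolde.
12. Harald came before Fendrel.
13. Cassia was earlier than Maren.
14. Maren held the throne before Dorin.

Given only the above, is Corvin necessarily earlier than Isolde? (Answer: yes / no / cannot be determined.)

cannot be determined

No chain of stated constraints runs from Corvin to Isolde, and none runs from Isolde to Corvin either.
So the relative order of Corvin and Isolde is not fixed by the given facts.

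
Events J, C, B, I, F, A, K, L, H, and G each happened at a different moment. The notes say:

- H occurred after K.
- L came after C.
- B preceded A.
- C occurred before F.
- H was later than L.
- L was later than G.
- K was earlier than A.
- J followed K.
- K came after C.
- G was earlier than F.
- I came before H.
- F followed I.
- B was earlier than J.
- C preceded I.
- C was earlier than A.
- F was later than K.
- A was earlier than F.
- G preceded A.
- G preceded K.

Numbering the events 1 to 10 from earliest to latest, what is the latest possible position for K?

K must come before A, F, H, and J — 4 events forced after it.
Everything else can be placed before K in some valid order, so K can sit as late as position 10 − 4 = 6.

6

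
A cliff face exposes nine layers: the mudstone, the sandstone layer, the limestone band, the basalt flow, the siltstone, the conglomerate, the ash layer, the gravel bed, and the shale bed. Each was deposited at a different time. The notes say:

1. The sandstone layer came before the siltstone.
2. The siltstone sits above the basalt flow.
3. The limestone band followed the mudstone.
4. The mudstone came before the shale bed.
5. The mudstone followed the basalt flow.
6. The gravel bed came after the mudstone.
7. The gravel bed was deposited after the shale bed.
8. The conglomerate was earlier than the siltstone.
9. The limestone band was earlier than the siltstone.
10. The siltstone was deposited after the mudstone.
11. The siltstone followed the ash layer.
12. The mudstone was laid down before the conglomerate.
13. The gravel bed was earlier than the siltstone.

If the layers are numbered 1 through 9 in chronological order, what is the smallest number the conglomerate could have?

The basalt flow and the mudstone must both come before the conglomerate — 2 forced predecessors.
Nothing else is forced ahead of the conglomerate, so its earliest slot is position 2 + 1 = 3.

3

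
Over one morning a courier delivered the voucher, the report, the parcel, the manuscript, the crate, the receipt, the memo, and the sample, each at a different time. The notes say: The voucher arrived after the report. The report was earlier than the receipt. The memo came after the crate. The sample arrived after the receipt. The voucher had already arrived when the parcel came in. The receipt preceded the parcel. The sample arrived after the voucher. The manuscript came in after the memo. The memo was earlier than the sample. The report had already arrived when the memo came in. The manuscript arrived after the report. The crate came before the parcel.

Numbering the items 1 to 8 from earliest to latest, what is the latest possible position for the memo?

6

The memo must come before the manuscript and the sample — 2 items forced after it.
Everything else can be placed before the memo in some valid order, so the memo can sit as late as position 8 − 2 = 6.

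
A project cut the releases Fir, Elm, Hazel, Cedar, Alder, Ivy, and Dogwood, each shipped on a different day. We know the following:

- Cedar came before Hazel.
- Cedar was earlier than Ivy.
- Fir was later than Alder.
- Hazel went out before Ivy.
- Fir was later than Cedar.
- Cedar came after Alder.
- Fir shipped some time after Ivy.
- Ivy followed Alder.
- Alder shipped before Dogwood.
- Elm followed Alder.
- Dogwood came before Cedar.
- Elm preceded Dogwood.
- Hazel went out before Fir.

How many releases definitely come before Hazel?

4

Directly stated before Hazel: Cedar.
Alder reaches Hazel via Alder → Cedar → Hazel.
Dogwood reaches Hazel via Dogwood → Cedar → Hazel.
Elm reaches Hazel via Elm → Dogwood → Cedar → Hazel.
That's Alder, Cedar, Dogwood, and Elm — 4 in all.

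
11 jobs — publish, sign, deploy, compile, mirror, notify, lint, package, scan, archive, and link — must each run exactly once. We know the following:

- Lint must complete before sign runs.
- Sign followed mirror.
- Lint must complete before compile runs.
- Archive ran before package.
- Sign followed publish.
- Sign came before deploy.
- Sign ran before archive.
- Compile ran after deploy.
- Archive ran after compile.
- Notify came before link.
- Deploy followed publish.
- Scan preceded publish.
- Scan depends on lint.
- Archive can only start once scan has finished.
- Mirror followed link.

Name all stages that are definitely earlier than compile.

deploy, link, lint, mirror, notify, publish, scan, sign

Directly stated before compile: deploy and lint.
Link reaches compile via link → mirror → sign → deploy → compile.
Mirror reaches compile via mirror → sign → deploy → compile.
Notify reaches compile via notify → link → mirror → sign → deploy → compile.
Likewise publish, scan, and sign each reach compile by chaining the stated constraints.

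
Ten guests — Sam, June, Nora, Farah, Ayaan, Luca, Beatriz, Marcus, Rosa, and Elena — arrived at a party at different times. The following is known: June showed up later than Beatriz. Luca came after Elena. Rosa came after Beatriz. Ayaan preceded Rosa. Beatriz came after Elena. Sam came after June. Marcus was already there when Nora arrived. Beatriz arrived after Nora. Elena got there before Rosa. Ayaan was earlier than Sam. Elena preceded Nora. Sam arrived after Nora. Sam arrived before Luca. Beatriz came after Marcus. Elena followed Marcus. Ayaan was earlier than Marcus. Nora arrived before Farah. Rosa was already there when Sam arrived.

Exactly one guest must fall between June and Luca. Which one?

Sam

Tracing the constraints gives June → Sam → Luca, so Sam sits after June and before Luca.
No other guest is forced both after June and before Luca.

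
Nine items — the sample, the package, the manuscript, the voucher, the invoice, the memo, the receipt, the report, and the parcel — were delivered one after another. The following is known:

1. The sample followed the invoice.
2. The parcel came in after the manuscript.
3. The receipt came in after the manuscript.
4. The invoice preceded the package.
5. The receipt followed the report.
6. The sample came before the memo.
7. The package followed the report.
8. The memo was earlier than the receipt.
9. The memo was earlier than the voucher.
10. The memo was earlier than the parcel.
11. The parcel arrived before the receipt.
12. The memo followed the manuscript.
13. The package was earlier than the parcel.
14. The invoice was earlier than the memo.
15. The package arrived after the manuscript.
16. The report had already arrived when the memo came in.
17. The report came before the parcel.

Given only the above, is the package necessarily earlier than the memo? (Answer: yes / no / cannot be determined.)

cannot be determined

No chain of stated constraints runs from the package to the memo, and none runs from the memo to the package either.
So the relative order of the package and the memo is not fixed by the given facts.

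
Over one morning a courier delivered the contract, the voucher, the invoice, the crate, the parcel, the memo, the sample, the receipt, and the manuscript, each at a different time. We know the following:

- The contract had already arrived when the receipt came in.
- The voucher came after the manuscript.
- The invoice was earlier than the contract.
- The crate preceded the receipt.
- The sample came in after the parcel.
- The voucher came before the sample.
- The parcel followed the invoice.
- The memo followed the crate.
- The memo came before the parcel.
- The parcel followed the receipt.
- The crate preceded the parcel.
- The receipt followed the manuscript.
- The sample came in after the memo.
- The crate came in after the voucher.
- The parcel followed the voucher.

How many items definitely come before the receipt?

5

Directly stated before the receipt: the contract, the crate, and the manuscript.
The invoice reaches the receipt via the invoice → the contract → the receipt.
The voucher reaches the receipt via the voucher → the crate → the receipt.
That's the contract, the crate, the invoice, the manuscript, and the voucher — 5 in all.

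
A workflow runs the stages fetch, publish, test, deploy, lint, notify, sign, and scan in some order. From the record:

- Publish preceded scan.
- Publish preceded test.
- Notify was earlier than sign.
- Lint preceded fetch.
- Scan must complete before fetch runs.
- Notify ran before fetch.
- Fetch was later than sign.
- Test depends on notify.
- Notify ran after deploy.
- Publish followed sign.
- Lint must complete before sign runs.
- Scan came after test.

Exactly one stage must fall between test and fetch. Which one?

Tracing the constraints gives test → scan → fetch, so scan sits after test and before fetch.
No other stage is forced both after test and before fetch.

scan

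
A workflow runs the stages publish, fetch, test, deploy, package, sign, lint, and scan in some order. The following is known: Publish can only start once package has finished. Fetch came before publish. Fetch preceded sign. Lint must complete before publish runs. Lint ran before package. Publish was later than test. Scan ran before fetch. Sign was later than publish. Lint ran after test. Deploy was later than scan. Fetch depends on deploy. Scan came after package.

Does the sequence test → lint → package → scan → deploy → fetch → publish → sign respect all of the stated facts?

yes

Check each stated constraint against the proposed order — e.g. lint is ahead of publish; test is ahead of publish. Every pair is in the required order; nothing is violated.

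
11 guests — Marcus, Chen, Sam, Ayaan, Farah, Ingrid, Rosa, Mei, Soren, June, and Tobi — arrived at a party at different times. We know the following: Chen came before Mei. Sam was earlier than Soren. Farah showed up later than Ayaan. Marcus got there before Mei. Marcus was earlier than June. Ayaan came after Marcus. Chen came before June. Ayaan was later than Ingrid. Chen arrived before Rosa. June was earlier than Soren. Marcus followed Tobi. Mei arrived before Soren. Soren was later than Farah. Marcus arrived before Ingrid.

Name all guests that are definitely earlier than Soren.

Directly stated before Soren: Farah, June, Mei, and Sam.
Ayaan reaches Soren via Ayaan → Farah → Soren.
Chen reaches Soren via Chen → June → Soren.
Ingrid reaches Soren via Ingrid → Ayaan → Farah → Soren.
Likewise Marcus and Tobi each reach Soren by chaining the stated constraints.

Ayaan, Chen, Farah, Ingrid, June, Marcus, Mei, Sam, Tobi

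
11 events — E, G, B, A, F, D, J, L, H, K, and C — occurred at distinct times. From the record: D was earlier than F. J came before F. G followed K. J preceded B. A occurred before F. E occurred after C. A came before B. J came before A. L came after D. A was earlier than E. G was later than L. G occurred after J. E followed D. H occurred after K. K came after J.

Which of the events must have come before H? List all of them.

Directly stated before H: K.
J reaches H via J → K → H.
No chain forces L (or any of the others) ahead of H.

J, K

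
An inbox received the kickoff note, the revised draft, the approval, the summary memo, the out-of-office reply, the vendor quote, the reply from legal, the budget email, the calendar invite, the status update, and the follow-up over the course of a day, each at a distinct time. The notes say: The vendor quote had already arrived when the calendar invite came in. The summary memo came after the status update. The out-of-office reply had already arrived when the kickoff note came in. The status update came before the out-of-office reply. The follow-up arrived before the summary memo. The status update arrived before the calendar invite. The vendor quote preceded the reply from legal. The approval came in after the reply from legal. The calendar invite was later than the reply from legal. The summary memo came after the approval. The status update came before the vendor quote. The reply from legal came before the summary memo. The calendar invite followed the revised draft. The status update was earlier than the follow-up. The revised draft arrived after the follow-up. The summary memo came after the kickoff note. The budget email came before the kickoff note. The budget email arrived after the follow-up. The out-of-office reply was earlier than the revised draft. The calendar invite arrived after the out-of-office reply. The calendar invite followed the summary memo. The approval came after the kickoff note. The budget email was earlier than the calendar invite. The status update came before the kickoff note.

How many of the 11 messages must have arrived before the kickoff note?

Directly stated before the kickoff note: the budget email, the out-of-office reply, and the status update.
The follow-up reaches the kickoff note via the follow-up → the budget email → the kickoff note.
No chain forces the summary memo (or any of the others) ahead of the kickoff note.
That's the budget email, the follow-up, the out-of-office reply, and the status update — 4 in all.

4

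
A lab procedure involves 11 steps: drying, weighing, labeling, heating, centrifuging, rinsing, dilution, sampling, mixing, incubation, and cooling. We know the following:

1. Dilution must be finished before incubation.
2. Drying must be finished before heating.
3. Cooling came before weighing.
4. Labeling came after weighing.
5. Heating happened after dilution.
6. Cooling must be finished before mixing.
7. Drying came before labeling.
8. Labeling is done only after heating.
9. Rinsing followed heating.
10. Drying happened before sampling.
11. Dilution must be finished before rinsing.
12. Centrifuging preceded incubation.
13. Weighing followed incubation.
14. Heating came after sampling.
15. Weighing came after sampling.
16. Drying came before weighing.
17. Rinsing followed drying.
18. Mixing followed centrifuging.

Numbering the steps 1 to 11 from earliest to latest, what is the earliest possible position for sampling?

Drying must come before sampling — 1 forced predecessor.
Nothing else is forced ahead of sampling, so its earliest slot is position 1 + 1 = 2.

2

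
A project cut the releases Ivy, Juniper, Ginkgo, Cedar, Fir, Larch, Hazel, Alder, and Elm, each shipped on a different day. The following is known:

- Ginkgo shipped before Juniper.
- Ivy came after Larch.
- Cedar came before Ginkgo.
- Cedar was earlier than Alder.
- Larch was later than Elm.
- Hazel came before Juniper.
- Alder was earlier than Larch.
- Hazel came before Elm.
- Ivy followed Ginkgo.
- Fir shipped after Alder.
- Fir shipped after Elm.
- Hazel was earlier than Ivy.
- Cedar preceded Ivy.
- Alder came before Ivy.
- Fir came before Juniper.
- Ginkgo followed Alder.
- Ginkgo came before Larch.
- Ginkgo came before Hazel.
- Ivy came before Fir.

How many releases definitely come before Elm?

4

Directly stated before Elm: Hazel.
Alder reaches Elm via Alder → Ginkgo → Hazel → Elm.
Cedar reaches Elm via Cedar → Ginkgo → Hazel → Elm.
Ginkgo reaches Elm via Ginkgo → Hazel → Elm.
That's Alder, Cedar, Ginkgo, and Hazel — 4 in all.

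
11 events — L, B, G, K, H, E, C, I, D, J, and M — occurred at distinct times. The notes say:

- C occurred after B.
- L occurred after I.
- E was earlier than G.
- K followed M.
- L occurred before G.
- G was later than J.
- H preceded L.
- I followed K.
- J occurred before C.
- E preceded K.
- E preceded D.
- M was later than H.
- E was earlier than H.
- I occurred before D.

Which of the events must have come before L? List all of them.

Directly stated before L: H and I.
E reaches L via E → H → L.
K reaches L via K → I → L.
M reaches L via M → K → I → L.
No chain forces C (or any of the others) ahead of L.

E, H, I, K, M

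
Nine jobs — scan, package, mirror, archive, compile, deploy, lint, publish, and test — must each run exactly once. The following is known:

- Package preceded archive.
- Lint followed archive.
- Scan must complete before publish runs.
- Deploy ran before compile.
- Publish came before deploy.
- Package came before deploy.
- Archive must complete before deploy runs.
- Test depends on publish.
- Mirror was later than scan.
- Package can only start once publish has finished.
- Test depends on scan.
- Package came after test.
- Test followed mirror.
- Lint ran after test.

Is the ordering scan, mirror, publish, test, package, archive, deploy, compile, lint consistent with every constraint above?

yes

Check each stated constraint against the proposed order — e.g. publish is ahead of deploy; test is ahead of lint. Every pair is in the required order; nothing is violated.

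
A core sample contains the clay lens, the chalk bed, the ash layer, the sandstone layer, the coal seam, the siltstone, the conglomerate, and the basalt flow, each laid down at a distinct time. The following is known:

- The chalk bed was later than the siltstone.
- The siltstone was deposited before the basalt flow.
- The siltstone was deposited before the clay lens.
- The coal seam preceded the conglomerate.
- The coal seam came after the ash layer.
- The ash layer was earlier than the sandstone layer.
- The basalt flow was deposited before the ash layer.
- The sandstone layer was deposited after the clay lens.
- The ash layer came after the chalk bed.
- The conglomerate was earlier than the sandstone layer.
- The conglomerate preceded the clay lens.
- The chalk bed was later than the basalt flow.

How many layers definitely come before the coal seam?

Directly stated before the coal seam: the ash layer.
The basalt flow reaches the coal seam via the basalt flow → the ash layer → the coal seam.
The chalk bed reaches the coal seam via the chalk bed → the ash layer → the coal seam.
The siltstone reaches the coal seam via the siltstone → the chalk bed → the ash layer → the coal seam.
No chain forces the conglomerate (or any of the others) ahead of the coal seam.
That's the ash layer, the basalt flow, the chalk bed, and the siltstone — 4 in all.

4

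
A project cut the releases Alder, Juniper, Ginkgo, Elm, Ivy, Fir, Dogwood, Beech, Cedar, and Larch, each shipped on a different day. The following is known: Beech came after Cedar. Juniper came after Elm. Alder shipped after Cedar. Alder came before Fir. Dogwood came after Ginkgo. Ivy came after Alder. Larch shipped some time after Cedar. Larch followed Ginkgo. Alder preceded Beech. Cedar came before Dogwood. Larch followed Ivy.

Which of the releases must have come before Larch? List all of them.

Alder, Cedar, Ginkgo, Ivy

Directly stated before Larch: Cedar, Ginkgo, and Ivy.
Alder reaches Larch via Alder → Ivy → Larch.
No chain forces Beech (or any of the others) ahead of Larch.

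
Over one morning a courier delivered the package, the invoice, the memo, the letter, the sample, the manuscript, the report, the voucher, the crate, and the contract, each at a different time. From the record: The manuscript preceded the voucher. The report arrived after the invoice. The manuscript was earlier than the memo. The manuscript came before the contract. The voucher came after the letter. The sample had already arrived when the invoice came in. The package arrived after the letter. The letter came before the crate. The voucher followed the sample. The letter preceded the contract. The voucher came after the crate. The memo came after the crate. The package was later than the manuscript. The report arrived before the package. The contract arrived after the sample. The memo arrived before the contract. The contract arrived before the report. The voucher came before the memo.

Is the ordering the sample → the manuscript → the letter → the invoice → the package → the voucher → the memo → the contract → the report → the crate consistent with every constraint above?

no

The constraints require the crate before the voucher, but in the proposed sequence the voucher appears ahead of the crate. That one violation is enough.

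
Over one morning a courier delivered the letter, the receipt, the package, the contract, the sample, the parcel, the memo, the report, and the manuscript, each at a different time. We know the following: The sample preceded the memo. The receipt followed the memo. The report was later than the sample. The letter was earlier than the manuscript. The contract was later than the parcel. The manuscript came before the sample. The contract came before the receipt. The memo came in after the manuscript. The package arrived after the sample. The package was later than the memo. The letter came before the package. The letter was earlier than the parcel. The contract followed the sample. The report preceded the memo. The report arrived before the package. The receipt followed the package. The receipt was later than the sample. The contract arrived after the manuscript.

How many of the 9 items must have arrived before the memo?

4

Directly stated before the memo: the manuscript, the report, and the sample.
The letter reaches the memo via the letter → the manuscript → the memo.
That's the letter, the manuscript, the report, and the sample — 4 in all.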